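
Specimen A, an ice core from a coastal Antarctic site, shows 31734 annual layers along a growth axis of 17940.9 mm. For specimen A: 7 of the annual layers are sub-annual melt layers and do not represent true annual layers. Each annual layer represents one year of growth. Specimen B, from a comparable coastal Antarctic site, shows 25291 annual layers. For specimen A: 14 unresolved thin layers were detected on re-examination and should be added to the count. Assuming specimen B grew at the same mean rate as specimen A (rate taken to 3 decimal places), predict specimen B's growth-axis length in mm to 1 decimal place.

14289.4 mm

Specimen A: adjusted count: 31734 − 7 + 14 = 31741 annual layers.
A: Mean rate = 17940.9 mm / 31741 years ≈ 0.565 mm/yr.
Length of B = 0.565 × 25291 = 14289.4 mm.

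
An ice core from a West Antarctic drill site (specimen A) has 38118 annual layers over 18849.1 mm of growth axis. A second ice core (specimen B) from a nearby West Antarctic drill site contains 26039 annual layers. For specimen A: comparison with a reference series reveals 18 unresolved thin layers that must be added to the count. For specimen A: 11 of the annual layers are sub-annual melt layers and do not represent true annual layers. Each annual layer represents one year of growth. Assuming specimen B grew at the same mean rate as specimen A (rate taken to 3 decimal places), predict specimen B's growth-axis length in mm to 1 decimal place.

Specimen A: adjusted count: 38118 − 11 + 18 = 38125 annual layers.
A: Extension rate ≈ 18849.1 / 38125 = 0.494 mm/yr.
For B, 0.494 mm/year × 26039 years = 12863.3 mm.

12863.3 mm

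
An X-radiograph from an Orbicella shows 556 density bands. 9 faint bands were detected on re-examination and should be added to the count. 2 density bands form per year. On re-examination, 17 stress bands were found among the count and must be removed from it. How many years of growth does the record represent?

Correcting the raw count gives 556 − 17 + 9 = 548 true density bands.
548 density bands at 2 per year is 548 / 2 = 274 years.

274 yr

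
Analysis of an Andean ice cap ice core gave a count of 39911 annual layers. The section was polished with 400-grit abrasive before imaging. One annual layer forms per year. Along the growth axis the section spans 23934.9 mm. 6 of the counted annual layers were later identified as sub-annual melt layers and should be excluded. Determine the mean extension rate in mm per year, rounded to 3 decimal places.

Adjusted count: 39911 − 6 = 39905 annual layers.
Extension rate ≈ 23934.9 / 39905 = 0.600 mm per year.

0.600 mm per year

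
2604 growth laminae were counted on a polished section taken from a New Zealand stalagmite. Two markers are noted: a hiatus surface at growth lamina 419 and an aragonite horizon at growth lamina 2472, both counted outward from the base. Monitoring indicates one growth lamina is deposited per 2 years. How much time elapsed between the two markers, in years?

The two markers are separated by 2472 − 419 = 2053 growth laminae.
At 2 years per growth lamina, 2053 × 2 = 4106 years.

4106 yr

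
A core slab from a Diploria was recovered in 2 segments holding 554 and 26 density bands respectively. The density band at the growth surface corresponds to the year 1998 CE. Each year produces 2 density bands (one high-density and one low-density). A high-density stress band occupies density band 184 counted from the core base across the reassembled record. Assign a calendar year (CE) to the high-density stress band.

1800 CE

Total density bands = 554 + 26 = 580.
Between density band 184 and the growth surface there are 580 − 184 = 396 density bands.
Dividing by 2 density bands per year: 396 / 2 = 198 years.
Counting back 198 years from 1998 CE places the high-density stress band in 1998 − 198 = 1800 CE.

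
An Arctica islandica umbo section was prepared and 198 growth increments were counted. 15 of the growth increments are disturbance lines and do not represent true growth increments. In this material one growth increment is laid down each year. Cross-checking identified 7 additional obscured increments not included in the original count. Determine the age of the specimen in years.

Adjusted count: 198 − 15 + 7 = 190 growth increments.
With a one-to-one growth increment periodicity this is 190 years.

190 years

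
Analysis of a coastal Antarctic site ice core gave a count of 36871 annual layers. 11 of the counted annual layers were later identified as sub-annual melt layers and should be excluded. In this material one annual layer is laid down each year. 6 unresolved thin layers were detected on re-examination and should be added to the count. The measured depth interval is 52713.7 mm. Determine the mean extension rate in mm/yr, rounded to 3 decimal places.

1.430 mm/yr

True annual layer count = 36871 − 11 + 6 = 36866.
52713.7 mm over 36866 years gives 52713.7 / 36866 ≈ 1.430 mm/yr.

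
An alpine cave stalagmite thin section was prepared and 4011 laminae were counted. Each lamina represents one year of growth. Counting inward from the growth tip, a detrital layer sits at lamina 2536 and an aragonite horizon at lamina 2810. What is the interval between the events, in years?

2810 − 2536 = 274 laminae lie between the two events.
One lamina per year makes the interval 274 years.

274 years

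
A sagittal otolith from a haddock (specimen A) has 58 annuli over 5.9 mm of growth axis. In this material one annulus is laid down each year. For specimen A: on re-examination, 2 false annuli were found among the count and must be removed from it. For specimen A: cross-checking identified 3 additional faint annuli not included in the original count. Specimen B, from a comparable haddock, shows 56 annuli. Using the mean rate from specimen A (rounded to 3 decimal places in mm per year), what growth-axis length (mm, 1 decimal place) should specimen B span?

5.6 mm

Specimen A: true annulus count = 58 − 2 + 3 = 59.
A: 5.9 mm over 59 years gives 5.9 / 59 ≈ 0.100 mm/yr.
B's length ≈ 0.100 × 56 = 5.6 mm.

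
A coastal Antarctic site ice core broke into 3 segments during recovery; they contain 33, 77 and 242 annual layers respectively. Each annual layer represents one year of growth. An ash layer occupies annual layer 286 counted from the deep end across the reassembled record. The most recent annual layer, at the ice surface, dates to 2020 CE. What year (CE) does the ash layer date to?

1954 CE

Total annual layers = 33 + 77 + 242 = 352.
The ash layer sits at annual layer 286 from the deep end, so 352 − 286 = 66 annual layers formed after it.
2020 − 66 = 1954 CE.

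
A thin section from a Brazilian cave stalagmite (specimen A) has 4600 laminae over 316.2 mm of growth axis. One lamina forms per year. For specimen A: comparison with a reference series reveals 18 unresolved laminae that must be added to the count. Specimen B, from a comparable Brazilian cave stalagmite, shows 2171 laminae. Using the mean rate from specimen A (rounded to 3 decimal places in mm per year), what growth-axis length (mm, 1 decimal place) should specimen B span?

147.6 mm

Specimen A: after corrections the count is 4600 + 18 = 4618 laminae.
A: 316.2 mm over 4618 years gives 316.2 / 4618 ≈ 0.068 mm/yr.
Length of B = 0.068 × 2171 = 147.6 mm.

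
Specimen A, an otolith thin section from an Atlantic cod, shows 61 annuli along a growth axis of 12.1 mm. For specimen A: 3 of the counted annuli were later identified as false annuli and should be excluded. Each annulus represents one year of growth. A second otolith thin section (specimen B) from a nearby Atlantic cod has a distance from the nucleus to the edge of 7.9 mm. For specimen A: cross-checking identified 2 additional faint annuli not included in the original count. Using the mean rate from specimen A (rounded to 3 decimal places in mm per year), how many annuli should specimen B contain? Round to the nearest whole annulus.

39 annuli

Specimen A: correcting the raw count gives 61 − 3 + 2 = 60 true annuli.
A: Extension rate ≈ 12.1 / 60 = 0.202 mm/year.
B spans 7.9 / 0.202 = 39.11 years ≈ 39 annuli.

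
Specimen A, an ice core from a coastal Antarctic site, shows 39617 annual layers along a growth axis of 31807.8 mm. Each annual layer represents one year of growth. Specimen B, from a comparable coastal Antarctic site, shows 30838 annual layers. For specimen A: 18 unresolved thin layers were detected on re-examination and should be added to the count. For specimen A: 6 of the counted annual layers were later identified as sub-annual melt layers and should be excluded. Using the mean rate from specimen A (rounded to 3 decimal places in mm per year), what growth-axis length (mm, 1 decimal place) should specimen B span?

24762.9 mm

Specimen A: correcting the raw count gives 39617 − 6 + 18 = 39629 true annual layers.
A: Mean rate = 31807.8 mm / 39629 years ≈ 0.803 mm/yr.
For B, 0.803 mm/year × 30838 years = 24762.9 mm.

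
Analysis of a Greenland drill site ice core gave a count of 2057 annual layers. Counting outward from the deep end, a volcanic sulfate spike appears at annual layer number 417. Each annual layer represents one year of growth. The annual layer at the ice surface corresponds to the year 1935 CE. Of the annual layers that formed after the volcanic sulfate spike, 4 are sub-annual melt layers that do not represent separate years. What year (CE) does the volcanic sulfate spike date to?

2057 − 417 = 1640 annual layers lie beyond the volcanic sulfate spike toward the ice surface.
Excluding 4 false annual layers: 1640 − 4 = 1636.
The annual layer at the ice surface is 1935 CE, so the volcanic sulfate spike dates to 1935 − 1636 = 299 CE.

299 CE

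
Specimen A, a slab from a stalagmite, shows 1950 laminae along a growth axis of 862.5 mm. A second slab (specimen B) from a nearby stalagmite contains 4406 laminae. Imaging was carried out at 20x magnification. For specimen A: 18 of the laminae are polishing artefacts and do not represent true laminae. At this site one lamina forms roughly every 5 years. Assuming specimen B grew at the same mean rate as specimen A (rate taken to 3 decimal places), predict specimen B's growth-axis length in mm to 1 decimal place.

Specimen A: adjusted count: 1950 − 18 = 1932 laminae.
Specimen A: at 5 years per lamina, 1932 × 5 = 9660 years.
A: 862.5 mm over 9660 years gives 862.5 / 9660 ≈ 0.089 mm/yr.
Specimen B: multiplying by 5 years per lamina: 4406 × 5 = 22030 years. Length of B = 0.089 × 22030 = 1960.7 mm.

1960.7 mm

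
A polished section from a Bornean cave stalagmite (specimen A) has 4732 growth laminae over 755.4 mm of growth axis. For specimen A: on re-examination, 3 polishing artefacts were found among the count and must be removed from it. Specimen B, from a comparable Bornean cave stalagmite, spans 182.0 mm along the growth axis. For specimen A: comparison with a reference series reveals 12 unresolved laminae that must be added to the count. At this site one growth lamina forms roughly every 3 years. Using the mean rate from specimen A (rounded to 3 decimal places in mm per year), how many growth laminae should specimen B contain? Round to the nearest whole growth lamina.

Specimen A: adjusted count: 4732 − 3 + 12 = 4741 growth laminae.
Specimen A: at 3 years per growth lamina, 4741 × 3 = 14223 years.
A: Extension rate ≈ 755.4 / 14223 = 0.053 mm/yr.
B spans 182.0 / 0.053 = 3433.96 years; at 3 years per growth lamina that is 3433.96 / 3 ≈ 1145 growth laminae.

1145 growth laminae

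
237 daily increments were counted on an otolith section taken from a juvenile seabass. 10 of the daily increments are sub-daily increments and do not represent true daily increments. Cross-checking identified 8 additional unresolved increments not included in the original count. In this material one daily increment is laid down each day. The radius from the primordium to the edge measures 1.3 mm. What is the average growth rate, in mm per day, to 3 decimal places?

0.006 mm per day

Adjusted count: 237 − 10 + 8 = 235 daily increments.
Extension rate ≈ 1.3 / 235 = 0.006 mm per day.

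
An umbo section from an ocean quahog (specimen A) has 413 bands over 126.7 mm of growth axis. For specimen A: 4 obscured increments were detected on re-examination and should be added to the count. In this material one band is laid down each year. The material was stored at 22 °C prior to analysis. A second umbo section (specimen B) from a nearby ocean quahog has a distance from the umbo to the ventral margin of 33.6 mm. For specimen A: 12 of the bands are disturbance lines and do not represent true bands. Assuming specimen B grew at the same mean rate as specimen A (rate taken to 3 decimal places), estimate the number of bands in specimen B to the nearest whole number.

107 bands

Specimen A: after corrections the count is 413 − 12 + 4 = 405 bands.
A: Extension rate ≈ 126.7 / 405 = 0.313 mm/year.
Specimen B: 33.6 mm / 0.313 mm per year = 107.35 years ≈ 107 bands.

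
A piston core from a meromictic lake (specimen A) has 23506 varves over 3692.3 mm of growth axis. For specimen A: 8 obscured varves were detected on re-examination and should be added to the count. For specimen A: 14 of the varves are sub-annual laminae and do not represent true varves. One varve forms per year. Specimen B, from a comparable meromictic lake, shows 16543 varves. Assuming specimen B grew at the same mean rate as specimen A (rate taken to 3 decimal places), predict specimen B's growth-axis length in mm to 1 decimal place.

Specimen A: adjusted count: 23506 − 14 + 8 = 23500 varves.
A: 3692.3 mm over 23500 years gives 3692.3 / 23500 ≈ 0.157 mm per year.
For B, 0.157 mm/year × 16543 years = 2597.3 mm.

2597.3 mm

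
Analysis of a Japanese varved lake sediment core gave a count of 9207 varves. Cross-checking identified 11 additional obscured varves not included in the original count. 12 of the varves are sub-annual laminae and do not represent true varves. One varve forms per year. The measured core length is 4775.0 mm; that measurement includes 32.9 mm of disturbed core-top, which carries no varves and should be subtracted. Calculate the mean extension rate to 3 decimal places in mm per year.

0.515 mm per year

After corrections the count is 9207 − 12 + 11 = 9206 varves.
The growth record spans 4775.0 − 32.9 = 4742.1 mm.
Mean rate = 4742.1 mm / 9206 years ≈ 0.515 mm per year.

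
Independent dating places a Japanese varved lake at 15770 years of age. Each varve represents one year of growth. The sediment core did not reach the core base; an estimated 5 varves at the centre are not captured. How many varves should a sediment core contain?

Expected varves over 15770 years: 15770.
Less the 5 uncaptured varves: 15770 − 5 = 15765.

15765 varves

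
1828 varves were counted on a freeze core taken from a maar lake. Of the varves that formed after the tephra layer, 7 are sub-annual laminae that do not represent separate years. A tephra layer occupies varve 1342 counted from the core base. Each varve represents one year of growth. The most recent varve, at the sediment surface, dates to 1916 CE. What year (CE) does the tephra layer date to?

The tephra layer sits at varve 1342 from the core base, so 1828 − 1342 = 486 varves formed after it.
Excluding 7 false varves: 486 − 7 = 479.
1916 − 479 = 1437 CE.

1437 CE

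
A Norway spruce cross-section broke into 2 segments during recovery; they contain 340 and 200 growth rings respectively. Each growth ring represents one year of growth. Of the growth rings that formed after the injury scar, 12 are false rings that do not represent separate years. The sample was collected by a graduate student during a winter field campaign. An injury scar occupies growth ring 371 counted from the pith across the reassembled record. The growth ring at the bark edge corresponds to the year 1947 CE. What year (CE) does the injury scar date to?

Total growth rings = 340 + 200 = 540.
Between growth ring 371 and the bark edge there are 540 − 371 = 169 growth rings.
169 − 12 false = 157 true growth rings after the injury scar.
The growth ring at the bark edge is 1947 CE, so the injury scar dates to 1947 − 157 = 1790 CE.

1790 CE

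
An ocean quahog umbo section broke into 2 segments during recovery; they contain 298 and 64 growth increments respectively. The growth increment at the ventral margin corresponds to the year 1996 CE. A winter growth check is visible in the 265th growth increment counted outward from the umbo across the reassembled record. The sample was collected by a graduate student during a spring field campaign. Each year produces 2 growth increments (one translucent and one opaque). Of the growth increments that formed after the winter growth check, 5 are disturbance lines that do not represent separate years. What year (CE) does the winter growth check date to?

1950 CE

Total growth increments = 298 + 64 = 362.
The winter growth check sits at growth increment 265 from the umbo, so 362 − 265 = 97 growth increments formed after it.
97 − 5 false = 92 true growth increments after the winter growth check.
With 2 growth increments per year, 92 / 2 = 46 years.
Counting back 46 years from 1996 CE places the winter growth check in 1996 − 46 = 1950 CE.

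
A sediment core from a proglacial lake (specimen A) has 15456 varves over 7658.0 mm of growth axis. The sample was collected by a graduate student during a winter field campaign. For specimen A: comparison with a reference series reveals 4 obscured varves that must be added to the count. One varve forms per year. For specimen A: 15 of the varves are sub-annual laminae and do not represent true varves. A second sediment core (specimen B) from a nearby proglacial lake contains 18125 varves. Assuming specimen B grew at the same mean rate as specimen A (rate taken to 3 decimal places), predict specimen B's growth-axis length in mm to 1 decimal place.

Specimen A: true varve count = 15456 − 15 + 4 = 15445.
A: 7658.0 mm over 15445 years gives 7658.0 / 15445 ≈ 0.496 mm per year.
B's length ≈ 0.496 × 18125 = 8990.0 mm.

8990.0 mm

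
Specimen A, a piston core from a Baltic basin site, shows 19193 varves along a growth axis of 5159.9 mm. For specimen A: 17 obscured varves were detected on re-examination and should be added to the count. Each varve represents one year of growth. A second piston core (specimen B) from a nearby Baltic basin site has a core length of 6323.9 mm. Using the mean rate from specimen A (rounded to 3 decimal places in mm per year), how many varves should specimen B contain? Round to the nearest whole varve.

Specimen A: adjusted count: 19193 + 17 = 19210 varves.
A: Mean rate = 5159.9 mm / 19210 years ≈ 0.269 mm/year.
B spans 6323.9 / 0.269 = 23508.92 years ≈ 23509 varves.

23509 varves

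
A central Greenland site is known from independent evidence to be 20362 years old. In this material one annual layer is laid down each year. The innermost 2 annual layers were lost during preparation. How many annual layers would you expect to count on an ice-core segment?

20360 annual layers

At one annual layer per year, 20362 years correspond to 20362 annual layers.
20362 − 2 missed = 20360 annual layers expected in the prepared section.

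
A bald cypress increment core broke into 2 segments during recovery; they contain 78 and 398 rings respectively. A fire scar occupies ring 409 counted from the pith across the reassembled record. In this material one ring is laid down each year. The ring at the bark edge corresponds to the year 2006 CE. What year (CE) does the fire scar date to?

1939 CE

Total rings = 78 + 398 = 476.
Between ring 409 and the bark edge there are 476 − 409 = 67 rings.
Counting back 67 years from 2006 CE places the fire scar in 2006 − 67 = 1939 CE.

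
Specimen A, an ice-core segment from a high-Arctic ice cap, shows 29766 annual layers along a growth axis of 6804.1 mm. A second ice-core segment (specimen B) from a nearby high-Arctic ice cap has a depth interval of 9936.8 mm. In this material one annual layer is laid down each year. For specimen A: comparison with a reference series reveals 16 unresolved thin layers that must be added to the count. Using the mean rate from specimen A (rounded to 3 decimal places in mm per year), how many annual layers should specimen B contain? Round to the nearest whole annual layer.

43582 annual layers

Specimen A: after corrections the count is 29766 + 16 = 29782 annual layers.
A: Mean rate = 6804.1 mm / 29782 years ≈ 0.228 mm/yr.
Specimen B: 9936.8 mm / 0.228 mm per year = 43582.46 years ≈ 43582 annual layers.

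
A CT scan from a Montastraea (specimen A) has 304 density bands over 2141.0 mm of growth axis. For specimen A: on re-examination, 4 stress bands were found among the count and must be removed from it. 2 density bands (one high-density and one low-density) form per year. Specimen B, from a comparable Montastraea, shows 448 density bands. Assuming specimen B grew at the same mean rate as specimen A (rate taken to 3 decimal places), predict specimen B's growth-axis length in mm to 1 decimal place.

3197.2 mm

Specimen A: after corrections the count is 304 − 4 = 300 density bands.
Specimen A: with 2 density bands per year, 300 / 2 = 150 years.
A: Mean rate = 2141.0 mm / 150 years ≈ 14.273 mm/year.
Specimen B: dividing by 2 density bands per year: 448 / 2 = 224 years. Length of B = 14.273 × 224 = 3197.2 mm.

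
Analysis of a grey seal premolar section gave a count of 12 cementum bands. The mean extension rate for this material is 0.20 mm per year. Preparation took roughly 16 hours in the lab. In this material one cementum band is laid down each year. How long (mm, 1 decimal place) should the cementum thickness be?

The record spans 12 years at 0.20 mm per year.
Predicted length = 0.20 mm/year × 12 years = 2.4 mm.

2.4 mm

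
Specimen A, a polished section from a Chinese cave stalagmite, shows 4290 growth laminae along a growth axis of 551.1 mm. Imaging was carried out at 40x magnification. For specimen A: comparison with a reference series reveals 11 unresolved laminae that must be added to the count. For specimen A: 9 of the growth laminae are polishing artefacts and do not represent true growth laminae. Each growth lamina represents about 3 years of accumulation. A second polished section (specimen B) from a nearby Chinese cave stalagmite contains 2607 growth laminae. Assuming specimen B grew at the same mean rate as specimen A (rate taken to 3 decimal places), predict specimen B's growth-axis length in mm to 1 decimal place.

Specimen A: correcting the raw count gives 4290 − 9 + 11 = 4292 true growth laminae.
Specimen A: 4292 growth laminae at 3 years each span 4292 × 3 = 12876 years.
A: Mean rate = 551.1 mm / 12876 years ≈ 0.043 mm per year.
Specimen B: at 3 years per growth lamina, 2607 × 3 = 7821 years. Length of B = 0.043 × 7821 = 336.3 mm.

336.3 mm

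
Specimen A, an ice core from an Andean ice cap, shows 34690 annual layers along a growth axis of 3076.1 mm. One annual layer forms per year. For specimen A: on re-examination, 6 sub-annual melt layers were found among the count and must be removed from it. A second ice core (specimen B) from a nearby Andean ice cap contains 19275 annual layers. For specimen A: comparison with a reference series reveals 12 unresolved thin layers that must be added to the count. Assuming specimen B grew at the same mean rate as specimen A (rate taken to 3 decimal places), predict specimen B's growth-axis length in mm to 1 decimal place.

Specimen A: after corrections the count is 34690 − 6 + 12 = 34696 annual layers.
A: 3076.1 mm over 34696 years gives 3076.1 / 34696 ≈ 0.089 mm/year.
B's length ≈ 0.089 × 19275 = 1715.5 mm.

1715.5 mm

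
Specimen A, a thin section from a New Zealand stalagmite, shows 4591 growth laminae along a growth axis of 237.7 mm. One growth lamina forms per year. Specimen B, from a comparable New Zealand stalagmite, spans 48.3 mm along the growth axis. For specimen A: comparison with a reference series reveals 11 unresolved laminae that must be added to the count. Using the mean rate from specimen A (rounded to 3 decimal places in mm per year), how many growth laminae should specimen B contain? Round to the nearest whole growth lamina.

929 growth laminae

Specimen A: after corrections the count is 4591 + 11 = 4602 growth laminae.
A: Extension rate ≈ 237.7 / 4602 = 0.052 mm/year.
Specimen B: 48.3 mm / 0.052 mm per year = 928.85 years ≈ 929 growth laminae.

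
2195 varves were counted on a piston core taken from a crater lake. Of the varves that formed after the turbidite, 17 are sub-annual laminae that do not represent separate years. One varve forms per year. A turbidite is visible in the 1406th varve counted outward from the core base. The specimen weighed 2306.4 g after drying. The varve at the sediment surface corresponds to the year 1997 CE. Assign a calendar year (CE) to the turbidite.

1225 CE

The turbidite sits at varve 1406 from the core base, so 2195 − 1406 = 789 varves formed after it.
Excluding 17 false varves: 789 − 17 = 772.
1997 − 772 = 1225 CE.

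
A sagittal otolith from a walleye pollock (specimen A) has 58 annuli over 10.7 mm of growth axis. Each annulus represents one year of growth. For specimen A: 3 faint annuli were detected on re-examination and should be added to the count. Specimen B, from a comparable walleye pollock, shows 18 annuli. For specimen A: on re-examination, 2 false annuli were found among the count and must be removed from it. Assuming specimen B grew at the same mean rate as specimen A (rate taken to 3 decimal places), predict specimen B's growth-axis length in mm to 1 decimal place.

Specimen A: adjusted count: 58 − 2 + 3 = 59 annuli.
A: Extension rate ≈ 10.7 / 59 = 0.181 mm per year.
B's length ≈ 0.181 × 18 = 3.3 mm.

3.3 mm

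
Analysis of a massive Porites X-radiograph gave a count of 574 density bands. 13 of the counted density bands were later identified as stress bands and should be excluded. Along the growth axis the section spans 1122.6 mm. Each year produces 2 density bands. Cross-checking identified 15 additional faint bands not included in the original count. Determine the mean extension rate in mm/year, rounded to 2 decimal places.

3.90 mm/year

Adjusted count: 574 − 13 + 15 = 576 density bands.
With 2 density bands per year, 576 / 2 = 288 years.
1122.6 mm over 288 years gives 1122.6 / 288 ≈ 3.90 mm/year.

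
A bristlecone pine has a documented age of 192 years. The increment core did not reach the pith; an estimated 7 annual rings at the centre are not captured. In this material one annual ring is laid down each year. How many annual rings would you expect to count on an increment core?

185 annual rings

Expected annual rings over 192 years: 192.
192 − 7 missed = 185 annual rings expected in the prepared section.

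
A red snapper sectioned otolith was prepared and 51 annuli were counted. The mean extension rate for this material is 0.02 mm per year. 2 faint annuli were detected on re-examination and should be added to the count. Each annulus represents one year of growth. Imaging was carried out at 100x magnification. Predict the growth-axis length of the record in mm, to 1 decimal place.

True annulus count = 51 + 2 = 53.
Length ≈ 0.02 × 53 = 1.1 mm.

1.1 mm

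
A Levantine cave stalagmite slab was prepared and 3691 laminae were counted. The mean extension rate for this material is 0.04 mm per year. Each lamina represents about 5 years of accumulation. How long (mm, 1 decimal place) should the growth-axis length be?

738.2 mm

Multiplying by 5 years per lamina: 3691 × 5 = 18455 years.
Predicted length = 0.04 mm/year × 18455 years = 738.2 mm.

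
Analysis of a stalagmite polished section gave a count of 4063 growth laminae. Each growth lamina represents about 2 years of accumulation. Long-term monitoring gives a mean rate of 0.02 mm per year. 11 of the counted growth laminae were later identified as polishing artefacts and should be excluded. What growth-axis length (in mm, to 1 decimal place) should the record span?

162.1 mm

True growth lamina count = 4063 − 11 = 4052.
At 2 years per growth lamina, 4052 × 2 = 8104 years.
8104 years at 0.02 mm/year gives 0.02 × 8104 = 162.1 mm.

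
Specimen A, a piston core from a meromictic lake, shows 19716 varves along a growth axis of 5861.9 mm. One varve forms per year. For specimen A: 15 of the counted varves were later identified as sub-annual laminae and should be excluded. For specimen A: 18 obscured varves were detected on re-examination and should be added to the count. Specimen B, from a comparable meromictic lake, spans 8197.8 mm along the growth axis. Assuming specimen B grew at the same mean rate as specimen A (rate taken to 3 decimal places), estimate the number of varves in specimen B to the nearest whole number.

27602 varves

Specimen A: after corrections the count is 19716 − 15 + 18 = 19719 varves.
A: Extension rate ≈ 5861.9 / 19719 = 0.297 mm/year.
B spans 8197.8 / 0.297 = 27602.02 years ≈ 27602 varves.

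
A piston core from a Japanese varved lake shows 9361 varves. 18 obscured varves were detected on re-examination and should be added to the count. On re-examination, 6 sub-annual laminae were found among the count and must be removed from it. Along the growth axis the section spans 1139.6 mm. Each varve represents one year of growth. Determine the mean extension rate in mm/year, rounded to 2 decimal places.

0.12 mm/year

After corrections the count is 9361 − 6 + 18 = 9373 varves.
Extension rate ≈ 1139.6 / 9373 = 0.12 mm/year.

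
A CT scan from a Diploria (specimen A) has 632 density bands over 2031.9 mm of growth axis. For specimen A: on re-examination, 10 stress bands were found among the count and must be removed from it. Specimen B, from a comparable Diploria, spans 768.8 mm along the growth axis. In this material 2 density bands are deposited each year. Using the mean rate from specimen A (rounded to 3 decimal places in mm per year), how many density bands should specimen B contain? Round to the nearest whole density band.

Specimen A: true density band count = 632 − 10 = 622.
Specimen A: dividing by 2 density bands per year: 622 / 2 = 311 years.
A: Mean rate = 2031.9 mm / 311 years ≈ 6.533 mm/year.
B spans 768.8 / 6.533 = 117.68 years; at 2 density bands per year that is 117.68 × 2 ≈ 235 density bands.

235 density bands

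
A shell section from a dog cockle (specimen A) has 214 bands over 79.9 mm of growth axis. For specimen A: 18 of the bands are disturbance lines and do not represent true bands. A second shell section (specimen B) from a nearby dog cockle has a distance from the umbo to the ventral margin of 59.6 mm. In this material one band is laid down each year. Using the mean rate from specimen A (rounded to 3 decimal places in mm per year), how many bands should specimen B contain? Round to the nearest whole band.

Specimen A: adjusted count: 214 − 18 = 196 bands.
A: Mean rate = 79.9 mm / 196 years ≈ 0.408 mm per year.
B spans 59.6 / 0.408 = 146.08 years ≈ 146 bands.

146 bands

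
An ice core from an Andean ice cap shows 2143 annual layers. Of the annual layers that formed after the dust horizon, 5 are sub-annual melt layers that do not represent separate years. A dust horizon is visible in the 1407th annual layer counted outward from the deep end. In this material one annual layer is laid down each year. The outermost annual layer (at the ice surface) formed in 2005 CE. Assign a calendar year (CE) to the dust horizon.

1274 CE

2143 − 1407 = 736 annual layers lie beyond the dust horizon toward the ice surface.
736 − 5 false = 731 true annual layers after the dust horizon.
Counting back 731 years from 2005 CE places the dust horizon in 2005 − 731 = 1274 CE.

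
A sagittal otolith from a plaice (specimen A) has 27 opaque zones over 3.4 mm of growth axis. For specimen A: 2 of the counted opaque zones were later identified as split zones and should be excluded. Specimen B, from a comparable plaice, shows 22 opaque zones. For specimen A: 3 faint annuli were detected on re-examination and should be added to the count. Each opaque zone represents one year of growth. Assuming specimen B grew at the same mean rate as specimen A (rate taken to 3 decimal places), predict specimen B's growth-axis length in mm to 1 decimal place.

Specimen A: correcting the raw count gives 27 − 2 + 3 = 28 true opaque zones.
A: 3.4 mm over 28 years gives 3.4 / 28 ≈ 0.121 mm per year.
Length of B = 0.121 × 22 = 2.7 mm.

2.7 mm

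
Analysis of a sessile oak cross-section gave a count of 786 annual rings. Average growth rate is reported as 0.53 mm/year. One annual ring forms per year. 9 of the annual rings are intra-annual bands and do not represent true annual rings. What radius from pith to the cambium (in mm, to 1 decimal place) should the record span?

After corrections the count is 786 − 9 = 777 annual rings.
777 years at 0.53 mm/year gives 0.53 × 777 = 411.8 mm.

411.8 mm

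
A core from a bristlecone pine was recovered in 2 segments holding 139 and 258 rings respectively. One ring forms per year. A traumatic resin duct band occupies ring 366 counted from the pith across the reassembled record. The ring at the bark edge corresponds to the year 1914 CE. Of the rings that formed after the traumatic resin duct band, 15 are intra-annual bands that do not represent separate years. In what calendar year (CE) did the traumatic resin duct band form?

1898 CE

Total rings = 139 + 258 = 397.
The traumatic resin duct band sits at ring 366 from the pith, so 397 − 366 = 31 rings formed after it.
31 − 15 false = 16 true rings after the traumatic resin duct band.
The ring at the bark edge is 1914 CE, so the traumatic resin duct band dates to 1914 − 16 = 1898 CE.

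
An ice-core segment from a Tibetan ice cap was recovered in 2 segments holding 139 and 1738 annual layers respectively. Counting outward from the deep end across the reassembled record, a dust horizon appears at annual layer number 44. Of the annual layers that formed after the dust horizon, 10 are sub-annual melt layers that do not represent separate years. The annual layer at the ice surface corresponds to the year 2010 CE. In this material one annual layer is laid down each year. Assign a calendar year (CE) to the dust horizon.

187 CE

Total annual layers = 139 + 1738 = 1877.
Between annual layer 44 and the ice surface there are 1877 − 44 = 1833 annual layers.
Removing the 10 false annual layers leaves 1833 − 10 = 1823 true annual layers beyond the dust horizon.
The annual layer at the ice surface is 2010 CE, so the dust horizon dates to 2010 − 1823 = 187 CE.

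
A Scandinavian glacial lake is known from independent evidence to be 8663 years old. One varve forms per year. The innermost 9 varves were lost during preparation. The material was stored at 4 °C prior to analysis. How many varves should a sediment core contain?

8654 varves

One varve per year gives 8663 varves over 8663 years.
Subtracting the 9 varves not captured gives 8663 − 9 = 8654 varves in the record.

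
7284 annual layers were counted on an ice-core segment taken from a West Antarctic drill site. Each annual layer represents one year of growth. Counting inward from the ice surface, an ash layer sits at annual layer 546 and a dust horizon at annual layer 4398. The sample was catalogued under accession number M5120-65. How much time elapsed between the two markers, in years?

3852 years

The two markers are separated by 4398 − 546 = 3852 annual layers.
At one annual layer per year, 3852 years elapsed between them.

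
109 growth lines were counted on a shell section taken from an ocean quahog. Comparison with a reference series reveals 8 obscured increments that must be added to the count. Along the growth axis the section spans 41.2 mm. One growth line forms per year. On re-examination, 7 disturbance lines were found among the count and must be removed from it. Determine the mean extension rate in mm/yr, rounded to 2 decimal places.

Correcting the raw count gives 109 − 7 + 8 = 110 true growth lines.
41.2 mm over 110 years gives 41.2 / 110 ≈ 0.37 mm/yr.

0.37 mm/yr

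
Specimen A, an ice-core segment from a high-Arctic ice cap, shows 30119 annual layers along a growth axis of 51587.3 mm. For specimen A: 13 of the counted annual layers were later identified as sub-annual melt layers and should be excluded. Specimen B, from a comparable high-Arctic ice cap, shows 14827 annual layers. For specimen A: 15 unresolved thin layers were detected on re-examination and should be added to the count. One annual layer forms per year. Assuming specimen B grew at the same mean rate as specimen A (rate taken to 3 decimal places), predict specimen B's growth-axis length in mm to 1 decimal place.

Specimen A: correcting the raw count gives 30119 − 13 + 15 = 30121 true annual layers.
A: Extension rate ≈ 51587.3 / 30121 = 1.713 mm/yr.
Length of B = 1.713 × 14827 = 25398.7 mm.

25398.7 mm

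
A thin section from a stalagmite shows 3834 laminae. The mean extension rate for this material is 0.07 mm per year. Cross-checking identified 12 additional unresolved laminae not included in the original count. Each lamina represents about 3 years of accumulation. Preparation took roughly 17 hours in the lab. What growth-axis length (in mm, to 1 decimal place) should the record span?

True lamina count = 3834 + 12 = 3846.
At 3 years per lamina, 3846 × 3 = 11538 years.
11538 years at 0.07 mm/year gives 0.07 × 11538 = 807.7 mm.

807.7 mm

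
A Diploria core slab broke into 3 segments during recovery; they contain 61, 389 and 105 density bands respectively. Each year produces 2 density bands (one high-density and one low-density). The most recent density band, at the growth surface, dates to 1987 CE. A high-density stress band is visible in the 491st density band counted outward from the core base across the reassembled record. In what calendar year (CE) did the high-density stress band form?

Total density bands = 61 + 389 + 105 = 555.
Between density band 491 and the growth surface there are 555 − 491 = 64 density bands.
With 2 density bands per year, 64 / 2 = 32 years.
The density band at the growth surface is 1987 CE, so the high-density stress band dates to 1987 − 32 = 1955 CE.

1955 CE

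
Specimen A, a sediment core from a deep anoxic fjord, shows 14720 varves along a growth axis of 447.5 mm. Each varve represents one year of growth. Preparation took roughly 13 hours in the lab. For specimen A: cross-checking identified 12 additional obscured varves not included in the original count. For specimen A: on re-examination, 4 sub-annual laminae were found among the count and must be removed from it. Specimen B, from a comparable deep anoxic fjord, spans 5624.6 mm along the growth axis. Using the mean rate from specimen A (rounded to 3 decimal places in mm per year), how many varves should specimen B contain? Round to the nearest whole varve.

Specimen A: after corrections the count is 14720 − 4 + 12 = 14728 varves.
A: Mean rate = 447.5 mm / 14728 years ≈ 0.030 mm per year.
For B, 5624.6 / 0.030 = 187486.67 years ≈ 187487 varves.

187487 varves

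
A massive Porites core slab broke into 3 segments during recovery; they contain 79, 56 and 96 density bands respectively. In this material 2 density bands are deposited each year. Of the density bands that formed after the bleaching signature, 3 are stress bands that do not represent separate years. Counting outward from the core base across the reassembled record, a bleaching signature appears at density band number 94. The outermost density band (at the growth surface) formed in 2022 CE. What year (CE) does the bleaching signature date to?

1955 CE

Total density bands = 79 + 56 + 96 = 231.
The bleaching signature sits at density band 94 from the core base, so 231 − 94 = 137 density bands formed after it.
Excluding 3 false density bands: 137 − 3 = 134.
With 2 density bands per year, 134 / 2 = 67 years.
The density band at the growth surface is 2022 CE, so the bleaching signature dates to 2022 − 67 = 1955 CE.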